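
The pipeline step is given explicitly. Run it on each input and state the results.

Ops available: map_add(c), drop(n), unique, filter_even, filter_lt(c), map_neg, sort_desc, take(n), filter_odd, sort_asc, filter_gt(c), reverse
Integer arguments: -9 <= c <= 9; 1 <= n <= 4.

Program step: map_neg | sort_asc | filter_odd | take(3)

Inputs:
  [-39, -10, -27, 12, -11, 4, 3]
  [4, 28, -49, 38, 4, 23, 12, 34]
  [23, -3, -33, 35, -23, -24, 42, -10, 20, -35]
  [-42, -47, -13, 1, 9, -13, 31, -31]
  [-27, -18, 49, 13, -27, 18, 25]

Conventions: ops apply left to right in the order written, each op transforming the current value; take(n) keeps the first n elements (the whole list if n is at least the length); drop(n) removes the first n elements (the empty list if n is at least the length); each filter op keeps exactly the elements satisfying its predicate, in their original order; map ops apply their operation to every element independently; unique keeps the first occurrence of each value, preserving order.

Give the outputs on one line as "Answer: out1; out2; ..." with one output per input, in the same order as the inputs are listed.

Execution, op by op:
  [-39, -10, -27, 12, -11, 4, 3] -> [39, 10, 27, -12, 11, -4, -3] -> [-12, -4, -3, 10, 11, 27, 39] -> [-3, 11, 27, 39] -> [-3, 11, 27]
  [4, 28, -49, 38, 4, 23, 12, 34] -> [-4, -28, 49, -38, -4, -23, -12, -34] -> [-38, -34, -28, -23, -12, -4, -4, 49] -> [-23, 49] -> [-23, 49]
  [23, -3, -33, 35, -23, -24, 42, -10, 20, -35] -> [-23, 3, 33, -35, 23, 24, -42, 10, -20, 35] -> [-42, -35, -23, -20, 3, 10, 23, 24, 33, 35] -> [-35, -23, 3, 23, 33, 35] -> [-35, -23, 3]
  [-42, -47, -13, 1, 9, -13, 31, -31] -> [42, 47, 13, -1, -9, 13, -31, 31] -> [-31, -9, -1, 13, 13, 31, 42, 47] -> [-31, -9, -1, 13, 13, 31, 47] -> [-31, -9, -1]
  [-27, -18, 49, 13, -27, 18, 25] -> [27, 18, -49, -13, 27, -18, -25] -> [-49, -25, -18, -13, 18, 27, 27] -> [-49, -25, -13, 27, 27] -> [-49, -25, -13]

[-3, 11, 27]; [-23, 49]; [-35, -23, 3]; [-31, -9, -1]; [-49, -25, -13]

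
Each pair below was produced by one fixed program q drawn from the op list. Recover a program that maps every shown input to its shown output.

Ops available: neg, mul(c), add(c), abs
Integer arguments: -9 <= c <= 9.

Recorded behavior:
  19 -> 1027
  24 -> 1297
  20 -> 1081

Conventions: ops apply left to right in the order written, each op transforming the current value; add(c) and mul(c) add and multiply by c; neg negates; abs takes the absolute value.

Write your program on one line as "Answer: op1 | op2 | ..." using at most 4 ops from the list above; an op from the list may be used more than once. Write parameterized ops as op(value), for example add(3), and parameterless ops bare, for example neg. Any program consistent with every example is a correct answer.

mul(9) | mul(-6) | abs | add(1)

Check, running the answer program on each example:
  19 -> 171 -> -1026 -> 1026 -> 1027
  24 -> 216 -> -1296 -> 1296 -> 1297
  20 -> 180 -> -1080 -> 1080 -> 1081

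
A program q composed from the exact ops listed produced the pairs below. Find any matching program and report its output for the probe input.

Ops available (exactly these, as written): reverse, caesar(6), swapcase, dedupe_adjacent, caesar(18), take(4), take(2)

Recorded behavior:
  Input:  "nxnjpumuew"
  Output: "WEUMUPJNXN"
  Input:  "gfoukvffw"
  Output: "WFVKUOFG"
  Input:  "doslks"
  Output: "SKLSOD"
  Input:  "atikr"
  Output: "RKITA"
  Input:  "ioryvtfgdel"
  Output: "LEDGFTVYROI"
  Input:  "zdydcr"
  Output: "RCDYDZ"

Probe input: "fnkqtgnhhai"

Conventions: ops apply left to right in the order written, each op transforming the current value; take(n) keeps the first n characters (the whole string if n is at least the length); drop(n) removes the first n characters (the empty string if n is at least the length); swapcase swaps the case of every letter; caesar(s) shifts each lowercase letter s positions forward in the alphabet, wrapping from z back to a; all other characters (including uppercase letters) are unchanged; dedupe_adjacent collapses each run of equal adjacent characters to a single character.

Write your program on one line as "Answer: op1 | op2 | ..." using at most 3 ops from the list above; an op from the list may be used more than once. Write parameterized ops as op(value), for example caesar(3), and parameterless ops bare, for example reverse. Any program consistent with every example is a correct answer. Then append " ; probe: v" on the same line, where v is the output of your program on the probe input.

swapcase | reverse | dedupe_adjacent ; probe: "IAHNGTQKNF"

Check, running the answer program on each example:
  "nxnjpumuew" -> "NXNJPUMUEW" -> "WEUMUPJNXN" -> "WEUMUPJNXN"
  "gfoukvffw" -> "GFOUKVFFW" -> "WFFVKUOFG" -> "WFVKUOFG"
  "doslks" -> "DOSLKS" -> "SKLSOD" -> "SKLSOD"
  "atikr" -> "ATIKR" -> "RKITA" -> "RKITA"
  "ioryvtfgdel" -> "IORYVTFGDEL" -> "LEDGFTVYROI" -> "LEDGFTVYROI"
  "zdydcr" -> "ZDYDCR" -> "RCDYDZ" -> "RCDYDZ"
  probe: "fnkqtgnhhai" -> "FNKQTGNHHAI" -> "IAHHNGTQKNF" -> "IAHNGTQKNF"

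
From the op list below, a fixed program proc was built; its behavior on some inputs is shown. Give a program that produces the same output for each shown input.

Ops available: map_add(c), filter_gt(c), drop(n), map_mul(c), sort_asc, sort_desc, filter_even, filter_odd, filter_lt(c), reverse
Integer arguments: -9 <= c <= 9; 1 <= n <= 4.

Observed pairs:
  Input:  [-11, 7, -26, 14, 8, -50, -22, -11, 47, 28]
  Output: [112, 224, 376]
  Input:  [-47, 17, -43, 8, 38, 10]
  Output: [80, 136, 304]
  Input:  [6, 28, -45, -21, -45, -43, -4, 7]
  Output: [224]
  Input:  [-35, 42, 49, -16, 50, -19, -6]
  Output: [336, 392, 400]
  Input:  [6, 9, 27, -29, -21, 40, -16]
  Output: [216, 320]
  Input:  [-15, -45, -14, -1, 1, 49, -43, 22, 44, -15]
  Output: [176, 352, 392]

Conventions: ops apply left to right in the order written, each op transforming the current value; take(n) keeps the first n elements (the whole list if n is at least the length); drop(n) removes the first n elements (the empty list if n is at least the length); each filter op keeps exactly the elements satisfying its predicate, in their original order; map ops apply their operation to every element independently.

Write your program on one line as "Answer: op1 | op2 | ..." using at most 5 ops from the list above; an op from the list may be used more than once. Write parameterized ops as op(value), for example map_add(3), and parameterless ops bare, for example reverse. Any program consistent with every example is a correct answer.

filter_gt(9) | sort_desc | sort_asc | map_mul(8)

Check, running the answer program on each example:
  [-11, 7, -26, 14, 8, -50, -22, -11, 47, 28] -> [14, 47, 28] -> [47, 28, 14] -> [14, 28, 47] -> [112, 224, 376]
  [-47, 17, -43, 8, 38, 10] -> [17, 38, 10] -> [38, 17, 10] -> [10, 17, 38] -> [80, 136, 304]
  [6, 28, -45, -21, -45, -43, -4, 7] -> [28] -> [28] -> [28] -> [224]
  [-35, 42, 49, -16, 50, -19, -6] -> [42, 49, 50] -> [50, 49, 42] -> [42, 49, 50] -> [336, 392, 400]
  [6, 9, 27, -29, -21, 40, -16] -> [27, 40] -> [40, 27] -> [27, 40] -> [216, 320]
  [-15, -45, -14, -1, 1, 49, -43, 22, 44, -15] -> [49, 22, 44] -> [49, 44, 22] -> [22, 44, 49] -> [176, 352, 392]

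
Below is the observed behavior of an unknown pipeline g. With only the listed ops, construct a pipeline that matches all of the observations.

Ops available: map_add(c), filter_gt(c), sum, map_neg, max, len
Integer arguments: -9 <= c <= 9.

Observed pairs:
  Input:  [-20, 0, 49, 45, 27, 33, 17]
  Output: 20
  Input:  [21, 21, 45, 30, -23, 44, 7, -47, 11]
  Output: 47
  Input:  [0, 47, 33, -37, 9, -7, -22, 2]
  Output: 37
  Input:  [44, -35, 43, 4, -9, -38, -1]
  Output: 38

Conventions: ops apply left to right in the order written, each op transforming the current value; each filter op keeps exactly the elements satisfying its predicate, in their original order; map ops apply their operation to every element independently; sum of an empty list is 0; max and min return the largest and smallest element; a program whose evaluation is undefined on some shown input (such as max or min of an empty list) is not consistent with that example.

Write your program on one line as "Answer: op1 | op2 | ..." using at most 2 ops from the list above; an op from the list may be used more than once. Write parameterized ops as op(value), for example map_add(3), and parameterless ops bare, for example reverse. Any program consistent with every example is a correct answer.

map_neg | max

Check, running the answer program on each example:
  [-20, 0, 49, 45, 27, 33, 17] -> [20, 0, -49, -45, -27, -33, -17] -> 20
  [21, 21, 45, 30, -23, 44, 7, -47, 11] -> [-21, -21, -45, -30, 23, -44, -7, 47, -11] -> 47
  [0, 47, 33, -37, 9, -7, -22, 2] -> [0, -47, -33, 37, -9, 7, 22, -2] -> 37
  [44, -35, 43, 4, -9, -38, -1] -> [-44, 35, -43, -4, 9, 38, 1] -> 38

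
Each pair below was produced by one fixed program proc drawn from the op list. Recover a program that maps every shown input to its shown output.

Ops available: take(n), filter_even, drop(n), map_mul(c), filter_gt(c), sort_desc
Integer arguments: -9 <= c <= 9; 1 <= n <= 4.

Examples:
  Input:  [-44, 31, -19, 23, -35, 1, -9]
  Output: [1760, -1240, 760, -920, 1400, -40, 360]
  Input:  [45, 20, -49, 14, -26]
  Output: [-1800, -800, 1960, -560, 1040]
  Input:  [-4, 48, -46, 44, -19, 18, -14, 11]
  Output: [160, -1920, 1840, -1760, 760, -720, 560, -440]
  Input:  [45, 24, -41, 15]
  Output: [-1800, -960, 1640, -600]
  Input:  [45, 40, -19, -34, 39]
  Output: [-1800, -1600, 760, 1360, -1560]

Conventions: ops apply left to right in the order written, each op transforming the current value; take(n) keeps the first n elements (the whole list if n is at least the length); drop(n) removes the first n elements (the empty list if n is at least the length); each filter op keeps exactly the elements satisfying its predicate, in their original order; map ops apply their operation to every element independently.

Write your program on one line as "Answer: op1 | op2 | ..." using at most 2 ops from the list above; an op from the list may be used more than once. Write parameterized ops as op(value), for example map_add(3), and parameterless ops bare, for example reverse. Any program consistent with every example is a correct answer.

map_mul(-5) | map_mul(8)

Check, running the answer program on each example:
  [-44, 31, -19, 23, -35, 1, -9] -> [220, -155, 95, -115, 175, -5, 45] -> [1760, -1240, 760, -920, 1400, -40, 360]
  [45, 20, -49, 14, -26] -> [-225, -100, 245, -70, 130] -> [-1800, -800, 1960, -560, 1040]
  [-4, 48, -46, 44, -19, 18, -14, 11] -> [20, -240, 230, -220, 95, -90, 70, -55] -> [160, -1920, 1840, -1760, 760, -720, 560, -440]
  [45, 24, -41, 15] -> [-225, -120, 205, -75] -> [-1800, -960, 1640, -600]
  [45, 40, -19, -34, 39] -> [-225, -200, 95, 170, -195] -> [-1800, -1600, 760, 1360, -1560]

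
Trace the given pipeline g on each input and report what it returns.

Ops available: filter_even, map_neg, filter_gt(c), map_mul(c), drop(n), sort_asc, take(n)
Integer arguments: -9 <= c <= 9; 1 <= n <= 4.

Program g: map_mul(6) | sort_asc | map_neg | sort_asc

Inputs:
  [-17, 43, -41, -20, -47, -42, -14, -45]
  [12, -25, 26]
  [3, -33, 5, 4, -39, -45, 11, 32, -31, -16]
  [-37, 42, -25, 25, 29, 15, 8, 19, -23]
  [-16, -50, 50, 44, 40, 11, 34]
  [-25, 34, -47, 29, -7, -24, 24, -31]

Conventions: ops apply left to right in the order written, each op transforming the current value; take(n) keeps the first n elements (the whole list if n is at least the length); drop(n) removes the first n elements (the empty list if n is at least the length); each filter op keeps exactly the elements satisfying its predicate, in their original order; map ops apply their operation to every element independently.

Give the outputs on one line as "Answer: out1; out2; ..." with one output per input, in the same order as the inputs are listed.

Execution, op by op:
  [-17, 43, -41, -20, -47, -42, -14, -45] -> [-102, 258, -246, -120, -282, -252, -84, -270] -> [-282, -270, -252, -246, -120, -102, -84, 258] -> [282, 270, 252, 246, 120, 102, 84, -258] -> [-258, 84, 102, 120, 246, 252, 270, 282]
  [12, -25, 26] -> [72, -150, 156] -> [-150, 72, 156] -> [150, -72, -156] -> [-156, -72, 150]
  [3, -33, 5, 4, -39, -45, 11, 32, -31, -16] -> [18, -198, 30, 24, -234, -270, 66, 192, -186, -96] -> [-270, -234, -198, -186, -96, 18, 24, 30, 66, 192] -> [270, 234, 198, 186, 96, -18, -24, -30, -66, -192] -> [-192, -66, -30, -24, -18, 96, 186, 198, 234, 270]
  [-37, 42, -25, 25, 29, 15, 8, 19, -23] -> [-222, 252, -150, 150, 174, 90, 48, 114, -138] -> [-222, -150, -138, 48, 90, 114, 150, 174, 252] -> [222, 150, 138, -48, -90, -114, -150, -174, -252] -> [-252, -174, -150, -114, -90, -48, 138, 150, 222]
  [-16, -50, 50, 44, 40, 11, 34] -> [-96, -300, 300, 264, 240, 66, 204] -> [-300, -96, 66, 204, 240, 264, 300] -> [300, 96, -66, -204, -240, -264, -300] -> [-300, -264, -240, -204, -66, 96, 300]
  [-25, 34, -47, 29, -7, -24, 24, -31] -> [-150, 204, -282, 174, -42, -144, 144, -186] -> [-282, -186, -150, -144, -42, 144, 174, 204] -> [282, 186, 150, 144, 42, -144, -174, -204] -> [-204, -174, -144, 42, 144, 150, 186, 282]

[-258, 84, 102, 120, 246, 252, 270, 282]; [-156, -72, 150]; [-192, -66, -30, -24, -18, 96, 186, 198, 234, 270]; [-252, -174, -150, -114, -90, -48, 138, 150, 222]; [-300, -264, -240, -204, -66, 96, 300]; [-204, -174, -144, 42, 144, 150, 186, 282]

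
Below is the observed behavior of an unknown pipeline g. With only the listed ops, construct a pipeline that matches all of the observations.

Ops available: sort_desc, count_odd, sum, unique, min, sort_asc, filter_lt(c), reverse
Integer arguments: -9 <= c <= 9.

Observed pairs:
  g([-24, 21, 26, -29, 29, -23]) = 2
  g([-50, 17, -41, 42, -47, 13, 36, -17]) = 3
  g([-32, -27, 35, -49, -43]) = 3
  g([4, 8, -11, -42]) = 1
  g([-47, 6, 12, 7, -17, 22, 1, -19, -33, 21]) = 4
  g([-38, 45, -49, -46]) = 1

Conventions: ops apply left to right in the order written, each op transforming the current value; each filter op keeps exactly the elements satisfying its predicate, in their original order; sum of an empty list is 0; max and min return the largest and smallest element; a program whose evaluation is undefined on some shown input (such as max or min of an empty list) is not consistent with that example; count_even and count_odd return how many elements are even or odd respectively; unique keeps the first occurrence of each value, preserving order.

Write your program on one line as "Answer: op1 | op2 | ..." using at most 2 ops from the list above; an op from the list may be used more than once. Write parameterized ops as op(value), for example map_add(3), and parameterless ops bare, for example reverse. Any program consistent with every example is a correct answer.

filter_lt(-2) | count_odd

Check, running the answer program on each example:
  [-24, 21, 26, -29, 29, -23] -> [-24, -29, -23] -> 2
  [-50, 17, -41, 42, -47, 13, 36, -17] -> [-50, -41, -47, -17] -> 3
  [-32, -27, 35, -49, -43] -> [-32, -27, -49, -43] -> 3
  [4, 8, -11, -42] -> [-11, -42] -> 1
  [-47, 6, 12, 7, -17, 22, 1, -19, -33, 21] -> [-47, -17, -19, -33] -> 4
  [-38, 45, -49, -46] -> [-38, -49, -46] -> 1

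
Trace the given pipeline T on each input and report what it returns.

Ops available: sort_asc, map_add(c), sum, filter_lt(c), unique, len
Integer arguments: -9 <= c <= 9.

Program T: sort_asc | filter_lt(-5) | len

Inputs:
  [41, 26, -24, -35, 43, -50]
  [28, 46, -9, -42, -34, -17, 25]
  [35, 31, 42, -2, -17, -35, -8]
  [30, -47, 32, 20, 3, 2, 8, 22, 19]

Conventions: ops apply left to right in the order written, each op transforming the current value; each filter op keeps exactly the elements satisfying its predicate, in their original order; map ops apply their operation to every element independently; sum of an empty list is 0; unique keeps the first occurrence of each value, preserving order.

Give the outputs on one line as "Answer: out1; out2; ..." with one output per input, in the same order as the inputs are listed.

Execution, op by op:
  [41, 26, -24, -35, 43, -50] -> [-50, -35, -24, 26, 41, 43] -> [-50, -35, -24] -> 3
  [28, 46, -9, -42, -34, -17, 25] -> [-42, -34, -17, -9, 25, 28, 46] -> [-42, -34, -17, -9] -> 4
  [35, 31, 42, -2, -17, -35, -8] -> [-35, -17, -8, -2, 31, 35, 42] -> [-35, -17, -8] -> 3
  [30, -47, 32, 20, 3, 2, 8, 22, 19] -> [-47, 2, 3, 8, 19, 20, 22, 30, 32] -> [-47] -> 1

3; 4; 3; 1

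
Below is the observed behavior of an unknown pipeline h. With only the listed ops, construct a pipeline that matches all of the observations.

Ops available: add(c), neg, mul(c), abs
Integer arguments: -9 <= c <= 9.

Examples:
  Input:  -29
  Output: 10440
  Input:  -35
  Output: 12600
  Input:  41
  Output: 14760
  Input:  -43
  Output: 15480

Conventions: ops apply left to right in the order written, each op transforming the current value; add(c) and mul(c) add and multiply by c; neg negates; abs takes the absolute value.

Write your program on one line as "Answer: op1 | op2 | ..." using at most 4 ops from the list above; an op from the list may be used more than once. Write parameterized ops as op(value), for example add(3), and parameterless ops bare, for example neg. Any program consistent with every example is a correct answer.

mul(9) | mul(5) | mul(-8) | abs

Check, running the answer program on each example:
  -29 -> -261 -> -1305 -> 10440 -> 10440
  -35 -> -315 -> -1575 -> 12600 -> 12600
  41 -> 369 -> 1845 -> -14760 -> 14760
  -43 -> -387 -> -1935 -> 15480 -> 15480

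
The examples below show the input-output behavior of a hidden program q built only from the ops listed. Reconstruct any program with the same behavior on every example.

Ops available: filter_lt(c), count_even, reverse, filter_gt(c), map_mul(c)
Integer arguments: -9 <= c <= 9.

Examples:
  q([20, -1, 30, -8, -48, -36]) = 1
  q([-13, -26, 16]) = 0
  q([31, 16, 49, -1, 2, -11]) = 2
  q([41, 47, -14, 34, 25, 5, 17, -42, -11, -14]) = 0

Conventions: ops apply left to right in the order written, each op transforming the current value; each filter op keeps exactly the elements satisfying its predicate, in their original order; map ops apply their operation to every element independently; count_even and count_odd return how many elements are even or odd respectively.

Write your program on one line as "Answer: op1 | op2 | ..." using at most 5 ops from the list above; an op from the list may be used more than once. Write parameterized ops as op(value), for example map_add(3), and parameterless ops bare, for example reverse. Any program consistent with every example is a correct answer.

filter_lt(5) | reverse | map_mul(-2) | filter_lt(8) | count_even

Check, running the answer program on each example:
  [20, -1, 30, -8, -48, -36] -> [-1, -8, -48, -36] -> [-36, -48, -8, -1] -> [72, 96, 16, 2] -> [2] -> 1
  [-13, -26, 16] -> [-13, -26] -> [-26, -13] -> [52, 26] -> [] -> 0
  [31, 16, 49, -1, 2, -11] -> [-1, 2, -11] -> [-11, 2, -1] -> [22, -4, 2] -> [-4, 2] -> 2
  [41, 47, -14, 34, 25, 5, 17, -42, -11, -14] -> [-14, -42, -11, -14] -> [-14, -11, -42, -14] -> [28, 22, 84, 28] -> [] -> 0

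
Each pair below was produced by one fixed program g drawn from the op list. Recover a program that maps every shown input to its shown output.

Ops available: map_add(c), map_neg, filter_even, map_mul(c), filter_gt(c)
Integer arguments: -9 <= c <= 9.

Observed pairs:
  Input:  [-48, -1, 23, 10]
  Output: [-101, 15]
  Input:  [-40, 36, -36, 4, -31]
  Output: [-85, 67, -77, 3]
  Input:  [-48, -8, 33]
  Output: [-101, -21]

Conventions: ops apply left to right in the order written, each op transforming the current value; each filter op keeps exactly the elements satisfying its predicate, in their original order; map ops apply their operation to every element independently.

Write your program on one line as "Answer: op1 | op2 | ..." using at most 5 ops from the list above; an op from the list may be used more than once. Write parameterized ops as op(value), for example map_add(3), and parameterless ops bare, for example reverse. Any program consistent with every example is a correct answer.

filter_even | map_mul(-2) | map_add(4) | map_add(1) | map_neg

Check, running the answer program on each example:
  [-48, -1, 23, 10] -> [-48, 10] -> [96, -20] -> [100, -16] -> [101, -15] -> [-101, 15]
  [-40, 36, -36, 4, -31] -> [-40, 36, -36, 4] -> [80, -72, 72, -8] -> [84, -68, 76, -4] -> [85, -67, 77, -3] -> [-85, 67, -77, 3]
  [-48, -8, 33] -> [-48, -8] -> [96, 16] -> [100, 20] -> [101, 21] -> [-101, -21]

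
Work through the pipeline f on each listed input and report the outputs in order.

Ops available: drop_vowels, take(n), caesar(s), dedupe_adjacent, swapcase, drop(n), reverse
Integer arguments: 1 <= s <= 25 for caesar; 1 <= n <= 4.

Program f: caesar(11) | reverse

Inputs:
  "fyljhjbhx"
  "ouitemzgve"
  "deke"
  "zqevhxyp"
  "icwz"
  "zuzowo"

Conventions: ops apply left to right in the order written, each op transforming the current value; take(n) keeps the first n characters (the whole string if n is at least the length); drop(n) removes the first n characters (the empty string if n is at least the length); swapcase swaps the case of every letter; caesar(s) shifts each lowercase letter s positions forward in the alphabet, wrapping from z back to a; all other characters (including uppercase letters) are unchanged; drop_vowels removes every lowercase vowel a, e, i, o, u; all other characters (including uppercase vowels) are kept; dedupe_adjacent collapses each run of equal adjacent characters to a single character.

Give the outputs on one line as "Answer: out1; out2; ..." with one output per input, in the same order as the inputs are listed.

"ismusuwjq"; "pgrkxpetfz"; "pvpo"; "ajisgpbk"; "khnt"; "zhzkfk"

Execution, op by op:
  "fyljhjbhx" -> "qjwusumsi" -> "ismusuwjq"
  "ouitemzgve" -> "zftepxkrgp" -> "pgrkxpetfz"
  "deke" -> "opvp" -> "pvpo"
  "zqevhxyp" -> "kbpgsija" -> "ajisgpbk"
  "icwz" -> "tnhk" -> "khnt"
  "zuzowo" -> "kfkzhz" -> "zhzkfk"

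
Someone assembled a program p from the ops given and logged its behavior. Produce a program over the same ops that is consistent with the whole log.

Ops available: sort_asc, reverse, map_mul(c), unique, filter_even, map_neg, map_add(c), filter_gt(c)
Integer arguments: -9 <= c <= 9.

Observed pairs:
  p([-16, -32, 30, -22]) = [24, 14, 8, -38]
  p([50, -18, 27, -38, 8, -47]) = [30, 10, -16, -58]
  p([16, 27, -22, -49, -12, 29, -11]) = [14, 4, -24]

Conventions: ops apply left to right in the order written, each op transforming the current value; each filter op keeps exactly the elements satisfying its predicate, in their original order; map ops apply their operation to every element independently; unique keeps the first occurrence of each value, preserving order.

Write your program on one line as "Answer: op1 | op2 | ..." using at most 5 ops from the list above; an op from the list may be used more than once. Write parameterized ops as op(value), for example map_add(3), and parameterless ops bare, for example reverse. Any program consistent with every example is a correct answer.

sort_asc | filter_even | map_neg | map_add(-8)

Check, running the answer program on each example:
  [-16, -32, 30, -22] -> [-32, -22, -16, 30] -> [-32, -22, -16, 30] -> [32, 22, 16, -30] -> [24, 14, 8, -38]
  [50, -18, 27, -38, 8, -47] -> [-47, -38, -18, 8, 27, 50] -> [-38, -18, 8, 50] -> [38, 18, -8, -50] -> [30, 10, -16, -58]
  [16, 27, -22, -49, -12, 29, -11] -> [-49, -22, -12, -11, 16, 27, 29] -> [-22, -12, 16] -> [22, 12, -16] -> [14, 4, -24]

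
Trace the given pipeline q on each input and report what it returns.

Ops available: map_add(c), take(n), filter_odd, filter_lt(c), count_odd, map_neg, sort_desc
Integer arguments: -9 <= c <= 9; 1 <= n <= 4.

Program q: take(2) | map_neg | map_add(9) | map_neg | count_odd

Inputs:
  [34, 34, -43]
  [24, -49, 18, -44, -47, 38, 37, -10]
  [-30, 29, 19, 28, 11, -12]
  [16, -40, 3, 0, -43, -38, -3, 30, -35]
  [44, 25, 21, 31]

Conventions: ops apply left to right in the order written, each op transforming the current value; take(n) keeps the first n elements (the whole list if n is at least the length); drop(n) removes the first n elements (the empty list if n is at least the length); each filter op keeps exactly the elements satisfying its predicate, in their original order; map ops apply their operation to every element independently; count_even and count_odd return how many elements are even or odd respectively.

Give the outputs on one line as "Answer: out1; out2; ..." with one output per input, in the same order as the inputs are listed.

Execution, op by op:
  [34, 34, -43] -> [34, 34] -> [-34, -34] -> [-25, -25] -> [25, 25] -> 2
  [24, -49, 18, -44, -47, 38, 37, -10] -> [24, -49] -> [-24, 49] -> [-15, 58] -> [15, -58] -> 1
  [-30, 29, 19, 28, 11, -12] -> [-30, 29] -> [30, -29] -> [39, -20] -> [-39, 20] -> 1
  [16, -40, 3, 0, -43, -38, -3, 30, -35] -> [16, -40] -> [-16, 40] -> [-7, 49] -> [7, -49] -> 2
  [44, 25, 21, 31] -> [44, 25] -> [-44, -25] -> [-35, -16] -> [35, 16] -> 1

2; 1; 1; 2; 1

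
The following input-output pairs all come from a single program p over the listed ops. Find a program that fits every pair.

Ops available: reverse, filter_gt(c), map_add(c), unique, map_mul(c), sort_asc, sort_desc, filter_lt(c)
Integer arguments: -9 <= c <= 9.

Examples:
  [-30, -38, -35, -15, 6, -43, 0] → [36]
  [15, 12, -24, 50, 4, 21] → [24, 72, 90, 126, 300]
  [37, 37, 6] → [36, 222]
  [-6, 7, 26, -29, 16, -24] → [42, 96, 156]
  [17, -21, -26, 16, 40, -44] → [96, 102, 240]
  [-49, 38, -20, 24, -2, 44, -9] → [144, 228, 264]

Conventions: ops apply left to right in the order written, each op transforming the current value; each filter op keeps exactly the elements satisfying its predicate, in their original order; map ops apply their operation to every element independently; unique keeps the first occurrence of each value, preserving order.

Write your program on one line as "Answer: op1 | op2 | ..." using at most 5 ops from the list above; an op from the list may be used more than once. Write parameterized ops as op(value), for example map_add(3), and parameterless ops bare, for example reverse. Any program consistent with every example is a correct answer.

unique | map_mul(6) | sort_asc | filter_gt(8)

Check, running the answer program on each example:
  [-30, -38, -35, -15, 6, -43, 0] -> [-30, -38, -35, -15, 6, -43, 0] -> [-180, -228, -210, -90, 36, -258, 0] -> [-258, -228, -210, -180, -90, 0, 36] -> [36]
  [15, 12, -24, 50, 4, 21] -> [15, 12, -24, 50, 4, 21] -> [90, 72, -144, 300, 24, 126] -> [-144, 24, 72, 90, 126, 300] -> [24, 72, 90, 126, 300]
  [37, 37, 6] -> [37, 6] -> [222, 36] -> [36, 222] -> [36, 222]
  [-6, 7, 26, -29, 16, -24] -> [-6, 7, 26, -29, 16, -24] -> [-36, 42, 156, -174, 96, -144] -> [-174, -144, -36, 42, 96, 156] -> [42, 96, 156]
  [17, -21, -26, 16, 40, -44] -> [17, -21, -26, 16, 40, -44] -> [102, -126, -156, 96, 240, -264] -> [-264, -156, -126, 96, 102, 240] -> [96, 102, 240]
  [-49, 38, -20, 24, -2, 44, -9] -> [-49, 38, -20, 24, -2, 44, -9] -> [-294, 228, -120, 144, -12, 264, -54] -> [-294, -120, -54, -12, 144, 228, 264] -> [144, 228, 264]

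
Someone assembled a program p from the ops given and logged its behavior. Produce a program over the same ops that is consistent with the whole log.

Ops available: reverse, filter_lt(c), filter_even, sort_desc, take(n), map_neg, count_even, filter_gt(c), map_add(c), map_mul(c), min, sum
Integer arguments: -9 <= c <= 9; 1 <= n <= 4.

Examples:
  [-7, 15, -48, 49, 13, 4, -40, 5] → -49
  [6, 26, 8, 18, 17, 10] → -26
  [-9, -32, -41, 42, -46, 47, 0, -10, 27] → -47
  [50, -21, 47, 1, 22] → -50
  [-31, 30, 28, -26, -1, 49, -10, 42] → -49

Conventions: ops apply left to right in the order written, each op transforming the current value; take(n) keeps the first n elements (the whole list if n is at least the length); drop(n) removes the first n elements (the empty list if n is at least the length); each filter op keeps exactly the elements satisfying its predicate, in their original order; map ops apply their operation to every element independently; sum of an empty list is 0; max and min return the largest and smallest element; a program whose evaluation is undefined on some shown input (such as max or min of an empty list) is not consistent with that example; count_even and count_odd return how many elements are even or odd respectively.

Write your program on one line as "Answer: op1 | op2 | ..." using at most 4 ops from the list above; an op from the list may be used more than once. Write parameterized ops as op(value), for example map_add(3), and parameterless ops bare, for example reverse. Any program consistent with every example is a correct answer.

sort_desc | map_neg | min

Check, running the answer program on each example:
  [-7, 15, -48, 49, 13, 4, -40, 5] -> [49, 15, 13, 5, 4, -7, -40, -48] -> [-49, -15, -13, -5, -4, 7, 40, 48] -> -49
  [6, 26, 8, 18, 17, 10] -> [26, 18, 17, 10, 8, 6] -> [-26, -18, -17, -10, -8, -6] -> -26
  [-9, -32, -41, 42, -46, 47, 0, -10, 27] -> [47, 42, 27, 0, -9, -10, -32, -41, -46] -> [-47, -42, -27, 0, 9, 10, 32, 41, 46] -> -47
  [50, -21, 47, 1, 22] -> [50, 47, 22, 1, -21] -> [-50, -47, -22, -1, 21] -> -50
  [-31, 30, 28, -26, -1, 49, -10, 42] -> [49, 42, 30, 28, -1, -10, -26, -31] -> [-49, -42, -30, -28, 1, 10, 26, 31] -> -49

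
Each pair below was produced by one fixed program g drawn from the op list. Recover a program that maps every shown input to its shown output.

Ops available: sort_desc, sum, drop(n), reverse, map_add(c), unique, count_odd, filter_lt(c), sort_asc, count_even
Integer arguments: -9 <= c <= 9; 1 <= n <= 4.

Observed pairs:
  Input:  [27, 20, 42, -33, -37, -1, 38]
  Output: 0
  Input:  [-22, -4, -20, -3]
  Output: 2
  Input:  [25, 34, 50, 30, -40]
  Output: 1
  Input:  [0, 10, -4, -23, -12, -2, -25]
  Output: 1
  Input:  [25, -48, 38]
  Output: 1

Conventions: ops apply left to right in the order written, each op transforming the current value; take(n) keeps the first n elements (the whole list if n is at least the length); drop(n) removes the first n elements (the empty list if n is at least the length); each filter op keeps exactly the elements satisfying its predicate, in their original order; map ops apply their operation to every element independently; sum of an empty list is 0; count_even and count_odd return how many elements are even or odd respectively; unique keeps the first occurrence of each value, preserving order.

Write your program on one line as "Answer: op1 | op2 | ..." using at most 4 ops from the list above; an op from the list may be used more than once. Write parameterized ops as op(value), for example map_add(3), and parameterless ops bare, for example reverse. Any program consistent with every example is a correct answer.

sort_asc | filter_lt(-9) | count_even

Check, running the answer program on each example:
  [27, 20, 42, -33, -37, -1, 38] -> [-37, -33, -1, 20, 27, 38, 42] -> [-37, -33] -> 0
  [-22, -4, -20, -3] -> [-22, -20, -4, -3] -> [-22, -20] -> 2
  [25, 34, 50, 30, -40] -> [-40, 25, 30, 34, 50] -> [-40] -> 1
  [0, 10, -4, -23, -12, -2, -25] -> [-25, -23, -12, -4, -2, 0, 10] -> [-25, -23, -12] -> 1
  [25, -48, 38] -> [-48, 25, 38] -> [-48] -> 1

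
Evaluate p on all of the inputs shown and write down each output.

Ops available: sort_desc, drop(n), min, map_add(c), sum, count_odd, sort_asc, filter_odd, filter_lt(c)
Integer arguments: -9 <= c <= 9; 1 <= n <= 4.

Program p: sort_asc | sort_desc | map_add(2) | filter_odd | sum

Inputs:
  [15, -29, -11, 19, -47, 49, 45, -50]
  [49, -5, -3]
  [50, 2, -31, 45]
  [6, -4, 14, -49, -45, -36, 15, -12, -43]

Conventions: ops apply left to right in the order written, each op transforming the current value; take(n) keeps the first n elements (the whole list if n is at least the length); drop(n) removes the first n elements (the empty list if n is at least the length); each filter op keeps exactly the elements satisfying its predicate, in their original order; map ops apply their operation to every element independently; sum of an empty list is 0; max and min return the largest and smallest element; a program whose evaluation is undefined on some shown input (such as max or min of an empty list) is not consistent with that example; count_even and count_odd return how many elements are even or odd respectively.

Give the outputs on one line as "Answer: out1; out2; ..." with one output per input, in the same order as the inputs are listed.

Execution, op by op:
  [15, -29, -11, 19, -47, 49, 45, -50] -> [-50, -47, -29, -11, 15, 19, 45, 49] -> [49, 45, 19, 15, -11, -29, -47, -50] -> [51, 47, 21, 17, -9, -27, -45, -48] -> [51, 47, 21, 17, -9, -27, -45] -> 55
  [49, -5, -3] -> [-5, -3, 49] -> [49, -3, -5] -> [51, -1, -3] -> [51, -1, -3] -> 47
  [50, 2, -31, 45] -> [-31, 2, 45, 50] -> [50, 45, 2, -31] -> [52, 47, 4, -29] -> [47, -29] -> 18
  [6, -4, 14, -49, -45, -36, 15, -12, -43] -> [-49, -45, -43, -36, -12, -4, 6, 14, 15] -> [15, 14, 6, -4, -12, -36, -43, -45, -49] -> [17, 16, 8, -2, -10, -34, -41, -43, -47] -> [17, -41, -43, -47] -> -114

55; 47; 18; -114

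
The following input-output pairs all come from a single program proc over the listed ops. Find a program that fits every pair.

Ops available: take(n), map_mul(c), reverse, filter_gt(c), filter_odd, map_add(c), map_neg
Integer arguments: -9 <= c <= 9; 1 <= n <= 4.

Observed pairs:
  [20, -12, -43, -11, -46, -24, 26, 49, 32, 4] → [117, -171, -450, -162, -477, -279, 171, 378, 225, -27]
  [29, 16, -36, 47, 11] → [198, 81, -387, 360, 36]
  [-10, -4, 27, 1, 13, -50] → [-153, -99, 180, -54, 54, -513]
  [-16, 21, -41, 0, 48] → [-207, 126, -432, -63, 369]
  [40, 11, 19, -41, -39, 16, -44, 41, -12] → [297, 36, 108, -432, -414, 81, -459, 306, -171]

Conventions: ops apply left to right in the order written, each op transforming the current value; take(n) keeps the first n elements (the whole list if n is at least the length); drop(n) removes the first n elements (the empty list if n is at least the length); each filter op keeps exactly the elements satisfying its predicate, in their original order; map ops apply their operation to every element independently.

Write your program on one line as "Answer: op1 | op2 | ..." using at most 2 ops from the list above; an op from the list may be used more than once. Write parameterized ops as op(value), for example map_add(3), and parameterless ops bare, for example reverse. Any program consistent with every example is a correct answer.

map_add(-7) | map_mul(9)

Check, running the answer program on each example:
  [20, -12, -43, -11, -46, -24, 26, 49, 32, 4] -> [13, -19, -50, -18, -53, -31, 19, 42, 25, -3] -> [117, -171, -450, -162, -477, -279, 171, 378, 225, -27]
  [29, 16, -36, 47, 11] -> [22, 9, -43, 40, 4] -> [198, 81, -387, 360, 36]
  [-10, -4, 27, 1, 13, -50] -> [-17, -11, 20, -6, 6, -57] -> [-153, -99, 180, -54, 54, -513]
  [-16, 21, -41, 0, 48] -> [-23, 14, -48, -7, 41] -> [-207, 126, -432, -63, 369]
  [40, 11, 19, -41, -39, 16, -44, 41, -12] -> [33, 4, 12, -48, -46, 9, -51, 34, -19] -> [297, 36, 108, -432, -414, 81, -459, 306, -171]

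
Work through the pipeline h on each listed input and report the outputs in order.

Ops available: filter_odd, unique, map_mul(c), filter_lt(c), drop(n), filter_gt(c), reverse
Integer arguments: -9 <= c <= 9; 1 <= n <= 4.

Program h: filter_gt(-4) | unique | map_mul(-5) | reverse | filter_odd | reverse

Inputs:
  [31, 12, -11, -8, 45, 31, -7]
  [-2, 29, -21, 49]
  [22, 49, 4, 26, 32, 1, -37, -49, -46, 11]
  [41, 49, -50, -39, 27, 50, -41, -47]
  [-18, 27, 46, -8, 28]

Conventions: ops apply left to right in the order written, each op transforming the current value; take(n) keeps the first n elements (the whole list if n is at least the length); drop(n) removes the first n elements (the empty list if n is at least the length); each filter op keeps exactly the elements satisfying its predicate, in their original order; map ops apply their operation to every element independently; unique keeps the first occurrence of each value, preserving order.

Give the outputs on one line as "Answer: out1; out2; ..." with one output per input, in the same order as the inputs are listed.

Execution, op by op:
  [31, 12, -11, -8, 45, 31, -7] -> [31, 12, 45, 31] -> [31, 12, 45] -> [-155, -60, -225] -> [-225, -60, -155] -> [-225, -155] -> [-155, -225]
  [-2, 29, -21, 49] -> [-2, 29, 49] -> [-2, 29, 49] -> [10, -145, -245] -> [-245, -145, 10] -> [-245, -145] -> [-145, -245]
  [22, 49, 4, 26, 32, 1, -37, -49, -46, 11] -> [22, 49, 4, 26, 32, 1, 11] -> [22, 49, 4, 26, 32, 1, 11] -> [-110, -245, -20, -130, -160, -5, -55] -> [-55, -5, -160, -130, -20, -245, -110] -> [-55, -5, -245] -> [-245, -5, -55]
  [41, 49, -50, -39, 27, 50, -41, -47] -> [41, 49, 27, 50] -> [41, 49, 27, 50] -> [-205, -245, -135, -250] -> [-250, -135, -245, -205] -> [-135, -245, -205] -> [-205, -245, -135]
  [-18, 27, 46, -8, 28] -> [27, 46, 28] -> [27, 46, 28] -> [-135, -230, -140] -> [-140, -230, -135] -> [-135] -> [-135]

[-155, -225]; [-145, -245]; [-245, -5, -55]; [-205, -245, -135]; [-135]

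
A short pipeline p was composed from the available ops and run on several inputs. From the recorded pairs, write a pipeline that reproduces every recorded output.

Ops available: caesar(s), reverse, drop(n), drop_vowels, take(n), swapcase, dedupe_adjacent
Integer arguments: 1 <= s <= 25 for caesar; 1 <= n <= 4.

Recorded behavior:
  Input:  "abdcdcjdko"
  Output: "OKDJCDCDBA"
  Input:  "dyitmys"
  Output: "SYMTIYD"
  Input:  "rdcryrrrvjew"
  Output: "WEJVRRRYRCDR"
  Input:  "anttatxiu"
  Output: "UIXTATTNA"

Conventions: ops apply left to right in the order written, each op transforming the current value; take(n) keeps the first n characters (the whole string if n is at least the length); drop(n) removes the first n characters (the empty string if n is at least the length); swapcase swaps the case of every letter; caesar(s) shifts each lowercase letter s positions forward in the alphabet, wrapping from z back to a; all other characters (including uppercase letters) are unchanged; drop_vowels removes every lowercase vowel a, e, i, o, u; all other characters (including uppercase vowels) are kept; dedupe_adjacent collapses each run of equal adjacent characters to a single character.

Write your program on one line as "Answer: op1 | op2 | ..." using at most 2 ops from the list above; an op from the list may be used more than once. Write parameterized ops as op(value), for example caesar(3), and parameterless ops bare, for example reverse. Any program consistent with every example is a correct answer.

reverse | swapcase

Check, running the answer program on each example:
  "abdcdcjdko" -> "okdjcdcdba" -> "OKDJCDCDBA"
  "dyitmys" -> "symtiyd" -> "SYMTIYD"
  "rdcryrrrvjew" -> "wejvrrryrcdr" -> "WEJVRRRYRCDR"
  "anttatxiu" -> "uixtattna" -> "UIXTATTNA"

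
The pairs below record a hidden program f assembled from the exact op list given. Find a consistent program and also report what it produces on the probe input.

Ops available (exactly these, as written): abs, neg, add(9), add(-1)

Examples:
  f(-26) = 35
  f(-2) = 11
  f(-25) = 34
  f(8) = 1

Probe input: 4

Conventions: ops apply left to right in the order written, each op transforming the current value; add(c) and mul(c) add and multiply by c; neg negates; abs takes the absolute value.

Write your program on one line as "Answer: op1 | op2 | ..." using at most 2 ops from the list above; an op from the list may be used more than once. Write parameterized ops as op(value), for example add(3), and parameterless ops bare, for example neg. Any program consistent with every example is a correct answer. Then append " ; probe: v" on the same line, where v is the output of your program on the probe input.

neg | add(9) ; probe: 5

Check, running the answer program on each example:
  -26 -> 26 -> 35
  -2 -> 2 -> 11
  -25 -> 25 -> 34
  8 -> -8 -> 1
  probe: 4 -> -4 -> 5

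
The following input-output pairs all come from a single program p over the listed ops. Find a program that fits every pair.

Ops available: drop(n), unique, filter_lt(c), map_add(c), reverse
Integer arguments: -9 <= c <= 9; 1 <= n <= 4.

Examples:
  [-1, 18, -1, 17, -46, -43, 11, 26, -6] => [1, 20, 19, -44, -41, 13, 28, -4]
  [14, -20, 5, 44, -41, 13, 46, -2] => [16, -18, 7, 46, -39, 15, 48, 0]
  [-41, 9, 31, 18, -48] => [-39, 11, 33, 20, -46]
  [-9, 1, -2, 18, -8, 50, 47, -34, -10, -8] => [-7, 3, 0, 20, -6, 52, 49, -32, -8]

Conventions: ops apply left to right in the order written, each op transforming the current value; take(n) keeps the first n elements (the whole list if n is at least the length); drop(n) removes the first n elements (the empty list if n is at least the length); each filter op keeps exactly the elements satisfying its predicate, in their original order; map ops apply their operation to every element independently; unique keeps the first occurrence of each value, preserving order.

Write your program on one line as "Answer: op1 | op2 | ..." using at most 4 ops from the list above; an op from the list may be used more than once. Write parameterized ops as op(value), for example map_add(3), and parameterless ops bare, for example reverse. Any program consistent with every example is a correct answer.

map_add(4) | map_add(-2) | unique

Check, running the answer program on each example:
  [-1, 18, -1, 17, -46, -43, 11, 26, -6] -> [3, 22, 3, 21, -42, -39, 15, 30, -2] -> [1, 20, 1, 19, -44, -41, 13, 28, -4] -> [1, 20, 19, -44, -41, 13, 28, -4]
  [14, -20, 5, 44, -41, 13, 46, -2] -> [18, -16, 9, 48, -37, 17, 50, 2] -> [16, -18, 7, 46, -39, 15, 48, 0] -> [16, -18, 7, 46, -39, 15, 48, 0]
  [-41, 9, 31, 18, -48] -> [-37, 13, 35, 22, -44] -> [-39, 11, 33, 20, -46] -> [-39, 11, 33, 20, -46]
  [-9, 1, -2, 18, -8, 50, 47, -34, -10, -8] -> [-5, 5, 2, 22, -4, 54, 51, -30, -6, -4] -> [-7, 3, 0, 20, -6, 52, 49, -32, -8, -6] -> [-7, 3, 0, 20, -6, 52, 49, -32, -8]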